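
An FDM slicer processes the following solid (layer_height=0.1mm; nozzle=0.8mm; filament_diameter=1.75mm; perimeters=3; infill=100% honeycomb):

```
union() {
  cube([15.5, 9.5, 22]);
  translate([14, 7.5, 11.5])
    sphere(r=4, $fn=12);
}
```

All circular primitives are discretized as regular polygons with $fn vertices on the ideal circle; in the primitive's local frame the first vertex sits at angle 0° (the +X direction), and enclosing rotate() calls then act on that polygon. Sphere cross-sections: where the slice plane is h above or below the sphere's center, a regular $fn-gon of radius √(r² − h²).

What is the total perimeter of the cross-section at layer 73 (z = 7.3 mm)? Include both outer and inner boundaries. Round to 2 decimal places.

At z = 7.3 mm: the cube is present — its section is the full 15.5×9.5 rectangle (perimeter 50.00 mm); the sphere at (14, 7.5) is not intersected at this z (|z−center|=4.200 > r=4); Merging all regions: only the 15.5×9.5 cube is present, so the union is just that shape — boundary = 50.00 mm. Overall, the cross-section is a single solid region. Total boundary length (outer) = 50.00 mm.

50.00 mm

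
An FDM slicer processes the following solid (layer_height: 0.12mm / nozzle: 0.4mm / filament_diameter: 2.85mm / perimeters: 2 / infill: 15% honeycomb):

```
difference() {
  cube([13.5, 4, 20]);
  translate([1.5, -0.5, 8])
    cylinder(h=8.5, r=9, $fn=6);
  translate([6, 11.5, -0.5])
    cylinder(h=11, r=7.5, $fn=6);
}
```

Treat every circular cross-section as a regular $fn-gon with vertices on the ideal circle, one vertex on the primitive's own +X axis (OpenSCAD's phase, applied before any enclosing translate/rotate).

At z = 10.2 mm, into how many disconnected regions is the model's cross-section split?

At z = 10.2 mm: the cube (footprint 13.5×4) is included at this height; the r=9 cylinder at (1.5, -0.5) contributes a regular 6-gon of circumradius 9; the r=7.5 cylinder at (6, 11.5) contributes a regular 6-gon of circumradius 7.5; Subtracting the remaining from the first: starting from the 13.5×4 cube, the r=9 cylinder at (1.5, -0.5) partially overlaps it — only the 36.23 mm² overlap (of its 210.44 mm²) is removed, clipping the outline; the r=7.5 cylinder at (6, 11.5) misses the remaining region (no effect) — 1 connected region. The result has 1 disconnected region.

1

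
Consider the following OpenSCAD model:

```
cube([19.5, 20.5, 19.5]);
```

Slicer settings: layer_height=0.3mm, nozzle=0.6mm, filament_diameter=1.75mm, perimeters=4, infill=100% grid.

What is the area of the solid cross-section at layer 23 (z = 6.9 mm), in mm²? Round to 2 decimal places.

At z = 6.9 mm: the cube is present — its section is the full 19.5×20.5 rectangle (area 399.75 mm²). Overall, the cross-section is a single solid region. Net area = 399.75 mm².

399.75 mm²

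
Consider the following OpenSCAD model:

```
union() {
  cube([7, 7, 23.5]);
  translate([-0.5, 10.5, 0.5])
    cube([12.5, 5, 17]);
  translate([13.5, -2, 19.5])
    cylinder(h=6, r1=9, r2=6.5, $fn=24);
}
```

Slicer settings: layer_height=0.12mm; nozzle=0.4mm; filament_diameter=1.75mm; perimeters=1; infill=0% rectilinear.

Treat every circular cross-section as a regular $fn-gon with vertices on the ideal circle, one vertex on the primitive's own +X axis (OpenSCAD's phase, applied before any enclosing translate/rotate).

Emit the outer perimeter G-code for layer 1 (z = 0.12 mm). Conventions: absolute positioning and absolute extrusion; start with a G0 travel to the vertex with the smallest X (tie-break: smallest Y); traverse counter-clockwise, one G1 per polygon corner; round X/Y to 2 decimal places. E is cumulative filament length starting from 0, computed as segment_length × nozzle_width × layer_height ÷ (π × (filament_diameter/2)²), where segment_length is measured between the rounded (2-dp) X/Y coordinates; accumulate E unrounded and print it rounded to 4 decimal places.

At z = 0.12 mm: the cube is present — its section is the full 7×7 rectangle; the cube at (-0.5, 10.5) is not intersected at this z (z outside [0.5, 17.5]); the cone at (13.5, -2) is absent (z outside [19.5, 25.5]); Taking the union: only the 7×7 cube is present, so the union is just that shape — 1 connected region. The outline is a single polygon with 4 vertices. Extrusion per mm of travel: 0.4 × 0.12 / (π × 0.875²) = 0.019956. Accumulating E over each segment gives final E = 0.5588.

G0 X0.00 Y0.00 Z0.12
G1 X7.00 Y0.00 E0.1397
G1 X7.00 Y7.00 E0.2794
G1 X0.00 Y7.00 E0.4191
G1 X0.00 Y0.00 E0.5588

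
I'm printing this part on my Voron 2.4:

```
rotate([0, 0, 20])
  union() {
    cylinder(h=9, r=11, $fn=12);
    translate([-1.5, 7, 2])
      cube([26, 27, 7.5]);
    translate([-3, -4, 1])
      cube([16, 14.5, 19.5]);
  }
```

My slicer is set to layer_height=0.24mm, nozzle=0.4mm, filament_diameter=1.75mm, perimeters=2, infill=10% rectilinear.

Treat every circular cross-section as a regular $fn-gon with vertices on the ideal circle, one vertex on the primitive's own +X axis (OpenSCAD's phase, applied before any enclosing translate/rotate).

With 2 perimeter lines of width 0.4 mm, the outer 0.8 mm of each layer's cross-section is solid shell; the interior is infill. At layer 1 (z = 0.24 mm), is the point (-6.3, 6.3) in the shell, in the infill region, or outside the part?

infill

At z = 0.24 mm: the r=11 cylinder contributes a regular 12-gon of circumradius 11; the cube at (-1.5, 7) does not reach this height (z outside [2, 9.5]); the cube at (-3, -4) does not reach this height (z outside [1, 20.5]); Merging all regions: only the r=11 cylinder is present, so the union is just that shape — 1 connected region; (rotated 20° about Z; rotation is an isometry so areas/perimeters/island counts are preserved). Overall, the cross-section is a single solid region. Undo the 20° rotation: the query point maps to (-3.765, 8.075) in the un-rotated model frame. The nearest boundary edge runs (0.00, 11.00)→(-5.50, 9.53); distance from the point to it = 1.85 mm. The point is inside the cross-section and 1.85 mm from the nearest boundary — more than the 0.8 mm shell width (2 × 0.4), so it's in the infill interior.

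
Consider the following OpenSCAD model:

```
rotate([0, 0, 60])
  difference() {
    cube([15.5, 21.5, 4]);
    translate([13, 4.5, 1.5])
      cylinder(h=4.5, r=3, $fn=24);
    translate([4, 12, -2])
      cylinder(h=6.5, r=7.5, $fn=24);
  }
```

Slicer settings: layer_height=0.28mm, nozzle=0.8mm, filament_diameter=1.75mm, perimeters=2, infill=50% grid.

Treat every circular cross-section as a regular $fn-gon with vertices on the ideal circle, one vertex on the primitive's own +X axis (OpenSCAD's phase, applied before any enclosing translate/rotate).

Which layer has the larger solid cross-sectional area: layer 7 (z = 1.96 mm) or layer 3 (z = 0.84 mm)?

Layer 7 (z = 1.96): the cube (footprint 15.5×21.5) is included at this height (area 333.25 mm²); the cylinder at (13, 4.5): section is a regular 24-gon, circumradius r=3 (area = (24/2)·3.000²·sin(360°/24) = 27.95 mm²); the cylinder at (4, 12): section is a regular 24-gon, circumradius r=7.5 (area = (24/2)·7.500²·sin(360°/24) = 174.70 mm²); Subtracting the remaining from the first: starting from the 15.5×21.5 cube (333.25 mm²), the r=3 cylinder at (13, 4.5) partially overlaps it — only the 26.88 mm² overlap (of its 27.95 mm²) is removed, clipping the outline; the r=7.5 cylinder at (4, 12) partially overlaps it — only the 144.03 mm² overlap (of its 174.70 mm²) is removed, clipping the outline — area = 162.34 mm²; (whole slice rotated 60° about Z — lengths, areas and connectivity unchanged). So its area = 162.34 mm². Layer 3 (z = 0.84): the 15.5×21.5 cube contributes its full rectangle (area 333.25 mm²); the cylinder at (13, 4.5) is not intersected at this z (z outside [1.5, 6]); the r=7.5 cylinder at (4, 12) gives a regular 24-gon of circumradius 7.5 (constant along its height) (area = (24/2)·7.500²·sin(360°/24) = 174.70 mm²); Taking the first minus the rest: starting from the 15.5×21.5 cube (333.25 mm²), the r=7.5 cylinder at (4, 12) partially overlaps it — only the 144.03 mm² overlap (of its 174.70 mm²) is removed, clipping the outline — area = 189.22 mm²; (whole slice rotated 60° about Z — lengths, areas and connectivity unchanged). So its area = 189.22 mm². Layer 3 is larger (189.22 vs 162.34 mm²).

layer 3 (z = 0.84 mm)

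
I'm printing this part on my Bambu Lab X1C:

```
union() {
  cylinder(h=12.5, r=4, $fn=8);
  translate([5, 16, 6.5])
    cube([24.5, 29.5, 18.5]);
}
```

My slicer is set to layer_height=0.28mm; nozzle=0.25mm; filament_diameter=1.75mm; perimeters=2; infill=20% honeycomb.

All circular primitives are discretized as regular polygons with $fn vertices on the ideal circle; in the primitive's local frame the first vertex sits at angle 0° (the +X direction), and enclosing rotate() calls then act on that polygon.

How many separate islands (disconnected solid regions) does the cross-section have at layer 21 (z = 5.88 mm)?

1

At z = 5.88 mm: the r=4 cylinder gives a regular 8-gon of circumradius 4 (constant along its height); the cube at (5, 16) is not intersected at this z (z outside [6.5, 25]); Merging all regions: only the r=4 cylinder is present, so the union is just that shape — 1 connected region. Overall, the cross-section is a single solid region. Island count = 1.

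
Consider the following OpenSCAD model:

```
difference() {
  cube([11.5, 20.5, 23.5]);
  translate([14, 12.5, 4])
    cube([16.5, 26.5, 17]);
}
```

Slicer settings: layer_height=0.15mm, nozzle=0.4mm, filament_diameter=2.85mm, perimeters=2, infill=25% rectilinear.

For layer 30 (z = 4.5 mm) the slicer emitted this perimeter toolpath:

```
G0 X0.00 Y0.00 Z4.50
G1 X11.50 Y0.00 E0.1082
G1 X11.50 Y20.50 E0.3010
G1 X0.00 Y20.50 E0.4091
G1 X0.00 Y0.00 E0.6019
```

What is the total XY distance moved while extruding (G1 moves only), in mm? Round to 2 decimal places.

64.00 mm

Sum the Euclidean lengths of each G1 segment: total = 64.00 mm.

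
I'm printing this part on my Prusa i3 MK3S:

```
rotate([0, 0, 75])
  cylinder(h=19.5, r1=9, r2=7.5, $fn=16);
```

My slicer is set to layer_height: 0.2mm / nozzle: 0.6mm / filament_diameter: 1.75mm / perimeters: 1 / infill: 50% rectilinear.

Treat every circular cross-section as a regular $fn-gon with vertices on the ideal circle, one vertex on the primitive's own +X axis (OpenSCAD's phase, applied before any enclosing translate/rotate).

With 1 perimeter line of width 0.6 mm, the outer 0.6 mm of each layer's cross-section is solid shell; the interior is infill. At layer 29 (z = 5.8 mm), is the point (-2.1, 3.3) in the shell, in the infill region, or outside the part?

infill

At z = 5.8 mm: the cone: at t=0.297 of its height the radius interpolates to r₁+(r₂−r₁)t = 8.554, giving a regular 16-gon of that circumradius; (rotated 75° about Z; rotation is an isometry so areas/perimeters/island counts are preserved). Overall, the cross-section is a single solid region. Undo the 75° rotation: the query point maps to (2.644, 2.883) in the un-rotated model frame. The nearest boundary edge runs (6.05, 6.05)→(3.27, 7.90); distance from the point to it = 4.52 mm. The point is inside the cross-section and 4.52 mm from the nearest boundary — more than the 0.6 mm shell width (1 × 0.6), so it's in the infill interior.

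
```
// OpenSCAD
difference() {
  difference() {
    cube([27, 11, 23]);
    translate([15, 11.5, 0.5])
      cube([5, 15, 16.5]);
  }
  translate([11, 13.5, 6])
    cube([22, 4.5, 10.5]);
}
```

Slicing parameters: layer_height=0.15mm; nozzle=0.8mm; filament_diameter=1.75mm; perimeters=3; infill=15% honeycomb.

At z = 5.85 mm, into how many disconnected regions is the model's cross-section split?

At z = 5.85 mm: the cube (footprint 27×11) is included at this height; the 5×15 cube at (15, 11.5) contributes its full rectangle; Taking the first minus the rest: starting from the 27×11 cube, the 5×15 cube at (15, 11.5) misses the remaining region (no effect) — 1 connected region; the cube at (11, 13.5) is absent (z outside [6, 16.5]); After the difference (first − rest): none of the subtracted shapes is present at this height, so the result so far is unchanged — 1 connected region. The result has 1 disconnected region.

1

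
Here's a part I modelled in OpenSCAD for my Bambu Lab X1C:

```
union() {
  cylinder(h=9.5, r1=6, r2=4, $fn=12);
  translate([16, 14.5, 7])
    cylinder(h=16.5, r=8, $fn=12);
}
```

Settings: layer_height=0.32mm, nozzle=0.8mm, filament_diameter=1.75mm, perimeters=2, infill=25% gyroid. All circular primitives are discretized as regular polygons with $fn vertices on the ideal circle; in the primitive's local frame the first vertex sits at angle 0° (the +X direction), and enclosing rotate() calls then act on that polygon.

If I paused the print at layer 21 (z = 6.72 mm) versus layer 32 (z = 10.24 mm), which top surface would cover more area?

Layer 21 (z = 6.72): the cone (r1=6→r2=4) has section circumradius 4.585 here — a regular 12-gon (area = (12/2)·4.585²·sin(360°/12) = 63.07 mm²); the cylinder at (16, 14.5) is not intersected at this z (z outside [7, 23.5]); Taking the union: only the cone is present, so the union is just that shape — area = 63.07 mm². So its area = 63.07 mm². Layer 32 (z = 10.24): the cone is absent (z outside [0, 9.5]); the r=8 cylinder at (16, 14.5) gives a regular 12-gon of circumradius 8 (constant along its height) (area = (12/2)·8.000²·sin(360°/12) = 192.00 mm²); Merging all regions: only the r=8 cylinder at (16, 14.5) is present, so the union is just that shape — area = 192.00 mm². So its area = 192.00 mm². Layer 32 is larger (192.00 vs 63.07 mm²).

layer 32 (z = 10.24 mm)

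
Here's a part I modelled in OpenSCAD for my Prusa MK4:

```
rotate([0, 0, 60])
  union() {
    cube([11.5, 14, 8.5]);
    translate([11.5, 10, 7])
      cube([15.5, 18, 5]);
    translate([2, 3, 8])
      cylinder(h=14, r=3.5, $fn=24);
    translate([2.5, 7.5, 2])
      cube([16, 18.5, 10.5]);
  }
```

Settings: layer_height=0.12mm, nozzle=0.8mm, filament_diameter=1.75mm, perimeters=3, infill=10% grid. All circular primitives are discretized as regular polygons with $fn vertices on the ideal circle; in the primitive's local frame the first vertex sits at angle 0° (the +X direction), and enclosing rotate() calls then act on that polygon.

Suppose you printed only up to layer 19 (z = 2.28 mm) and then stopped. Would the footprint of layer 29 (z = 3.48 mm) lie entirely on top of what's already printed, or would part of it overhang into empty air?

Compare the two slices. At z = 2.28: the 11.5×14 cube contributes its full rectangle (area 161.00 mm²); the cube at (11.5, 10) does not reach this height (z outside [7, 12]); the cylinder at (2, 3) is not intersected at this z (z outside [8, 22]); the 16×18.5 cube at (2.5, 7.5) contributes its full rectangle (area 296.00 mm²); Merging all regions: the regions partially overlap — summed areas 457.00 mm² minus the doubly-counted overlap 58.50 mm² gives 398.50 mm² — area = 398.50 mm²; (whole slice rotated 60° about Z — lengths, areas and connectivity unchanged). At z = 3.48: the cube (footprint 11.5×14) is included at this height (area 161.00 mm²); the cube at (11.5, 10) is not intersected at this z (z outside [7, 12]); the cylinder at (2, 3) does not reach this height (z outside [8, 22]); the 16×18.5 cube at (2.5, 7.5) contributes its full rectangle (area 296.00 mm²); Merging all regions: the regions partially overlap — summed areas 457.00 mm² minus the doubly-counted overlap 58.50 mm² gives 398.50 mm² — area = 398.50 mm²; (rotated 60° about Z; rotation is an isometry so areas/perimeters/island counts are preserved). Checking containment: the cross-section at z = 3.48 is a subset of the cross-section at z = 2.28.

entirely on top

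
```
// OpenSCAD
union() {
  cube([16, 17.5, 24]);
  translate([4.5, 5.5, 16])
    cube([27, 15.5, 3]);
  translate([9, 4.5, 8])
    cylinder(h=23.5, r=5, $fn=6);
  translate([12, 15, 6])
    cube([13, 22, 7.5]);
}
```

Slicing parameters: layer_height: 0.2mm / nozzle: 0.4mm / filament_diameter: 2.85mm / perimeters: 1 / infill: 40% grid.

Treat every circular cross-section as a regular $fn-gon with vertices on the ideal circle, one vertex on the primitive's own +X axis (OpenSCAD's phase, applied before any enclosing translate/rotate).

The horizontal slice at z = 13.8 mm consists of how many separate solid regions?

1

At z = 13.8 mm: the cube is present — its section is the full 16×17.5 rectangle; the cube at (4.5, 5.5) is not intersected at this z (z outside [16, 19]); the cylinder at (9, 4.5): section is a regular 6-gon, circumradius r=5; the cube at (12, 15) is not intersected at this z (z outside [6, 13.5]); Taking the union: the r=5 cylinder at (9, 4.5) lies entirely inside the 16×17.5 cube, so the union is just the 16×17.5 cube — 1 connected region. The result has 1 disconnected region.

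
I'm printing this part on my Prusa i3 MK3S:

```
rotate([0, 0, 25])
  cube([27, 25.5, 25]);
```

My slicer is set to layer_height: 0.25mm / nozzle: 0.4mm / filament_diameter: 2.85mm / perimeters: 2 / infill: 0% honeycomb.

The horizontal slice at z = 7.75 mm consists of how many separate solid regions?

At z = 7.75 mm: the cube is present — its section is the full 27×25.5 rectangle; (rotated 25° about Z; rotation is an isometry so areas/perimeters/island counts are preserved). The result has 1 disconnected region.

1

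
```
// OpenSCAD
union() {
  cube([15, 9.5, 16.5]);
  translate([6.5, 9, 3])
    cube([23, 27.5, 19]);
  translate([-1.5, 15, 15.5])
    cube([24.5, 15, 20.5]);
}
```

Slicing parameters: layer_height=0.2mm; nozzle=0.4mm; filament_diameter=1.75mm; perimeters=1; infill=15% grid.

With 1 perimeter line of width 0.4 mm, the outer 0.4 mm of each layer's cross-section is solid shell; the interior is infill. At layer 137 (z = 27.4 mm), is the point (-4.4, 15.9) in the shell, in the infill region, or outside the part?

outside

At z = 27.4 mm: the cube does not reach this height (z outside [0, 16.5]); the cube at (6.5, 9) does not reach this height (z outside [3, 22]); the cube at (-1.5, 15) is present — its section is the full 24.5×15 rectangle; Combining (union): only the 24.5×15 cube at (-1.5, 15) is present, so the union is just that shape — 1 connected region. Overall, the cross-section is a single solid region. The nearest boundary edge runs (-1.50, 30.00)→(-1.50, 15.00); distance from the point to it = 2.90 mm. The point is not inside any of the regions above, so it lies outside the cross-section (2.90 mm from the nearest boundary).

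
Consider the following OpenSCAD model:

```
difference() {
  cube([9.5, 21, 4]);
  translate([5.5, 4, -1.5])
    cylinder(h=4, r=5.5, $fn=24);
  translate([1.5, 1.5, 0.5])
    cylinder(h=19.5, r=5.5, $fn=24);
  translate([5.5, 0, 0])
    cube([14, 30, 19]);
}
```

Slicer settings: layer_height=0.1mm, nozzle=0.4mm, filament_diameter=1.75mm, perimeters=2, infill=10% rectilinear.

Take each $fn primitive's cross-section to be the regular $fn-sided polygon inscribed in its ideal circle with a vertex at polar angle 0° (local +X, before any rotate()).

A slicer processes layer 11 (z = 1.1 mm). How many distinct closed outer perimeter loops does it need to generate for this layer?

At z = 1.1 mm: the 9.5×21 cube contributes its full rectangle; the cylinder at (5.5, 4): section is a regular 24-gon, circumradius r=5.5; the cylinder at (1.5, 1.5): section is a regular 24-gon, circumradius r=5.5; the cube at (5.5, 0) is present — its section is the full 14×30 rectangle; Subtracting the remaining from the first: starting from the 9.5×21 cube, the r=5.5 cylinder at (5.5, 4) partially overlaps it — only the 78.92 mm² overlap (of its 93.95 mm²) is removed, clipping the outline; the r=5.5 cylinder at (1.5, 1.5) partially overlaps it — only the 3.10 mm² overlap (of its 93.95 mm²) is removed, clipping the outline; the 14×30 cube at (5.5, 0) partially overlaps it — only the 48.30 mm² overlap (of its 420.00 mm²) is removed, clipping the outline — 1 connected region. The result has 1 disconnected region.

1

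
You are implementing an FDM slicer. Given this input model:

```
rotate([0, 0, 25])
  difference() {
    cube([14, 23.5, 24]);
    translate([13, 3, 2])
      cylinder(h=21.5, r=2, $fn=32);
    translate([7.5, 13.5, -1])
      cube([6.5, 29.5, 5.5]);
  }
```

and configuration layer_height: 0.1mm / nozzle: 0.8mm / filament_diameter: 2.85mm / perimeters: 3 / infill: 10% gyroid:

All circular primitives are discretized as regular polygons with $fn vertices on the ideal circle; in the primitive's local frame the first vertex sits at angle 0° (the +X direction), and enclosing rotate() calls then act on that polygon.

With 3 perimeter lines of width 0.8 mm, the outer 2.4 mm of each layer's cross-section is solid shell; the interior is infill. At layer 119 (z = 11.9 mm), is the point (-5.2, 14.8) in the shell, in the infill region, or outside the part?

At z = 11.9 mm: the cube (footprint 14×23.5) is included at this height; the r=2 cylinder at (13, 3) contributes a regular 32-gon of circumradius 2; the cube at (7.5, 13.5) is absent (z outside [-1, 4.5]); After the difference (first − rest): starting from the 14×23.5 cube, the r=2 cylinder at (13, 3) partially overlaps it — only the 10.06 mm² overlap (of its 12.49 mm²) is removed, clipping the outline — 1 connected region; (whole slice rotated 25° about Z — lengths, areas and connectivity unchanged). Overall, the cross-section is a single solid region. Undo the 25° rotation: the query point maps to (1.542, 15.611) in the un-rotated model frame. The nearest boundary edge runs (0.00, 0.00)→(0.00, 23.50); distance from the point to it = 1.54 mm. The point is inside the cross-section, 1.54 mm from the nearest boundary — within the 2.4 mm shell band (3 × 0.8).

shell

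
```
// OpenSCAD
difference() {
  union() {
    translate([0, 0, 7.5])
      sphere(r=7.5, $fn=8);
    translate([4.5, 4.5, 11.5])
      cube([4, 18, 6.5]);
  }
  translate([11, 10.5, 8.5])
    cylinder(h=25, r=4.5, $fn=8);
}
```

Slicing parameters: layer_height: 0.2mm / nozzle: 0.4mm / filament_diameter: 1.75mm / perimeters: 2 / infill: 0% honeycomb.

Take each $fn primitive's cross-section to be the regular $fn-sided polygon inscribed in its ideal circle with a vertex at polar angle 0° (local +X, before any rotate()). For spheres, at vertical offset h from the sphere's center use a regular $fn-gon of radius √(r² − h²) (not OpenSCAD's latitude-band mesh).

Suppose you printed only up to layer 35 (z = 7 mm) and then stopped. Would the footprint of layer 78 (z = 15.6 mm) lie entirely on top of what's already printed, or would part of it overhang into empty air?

Compare the two slices. At z = 7: the r=7.5 sphere slices to a regular 8-gon of circumradius 7.483 (√(r²−h²) with h=0.5 from center) (area = (8/2)·7.483²·sin(360°/8) = 158.39 mm²); the cube at (4.5, 4.5) is not intersected at this z (z outside [11.5, 18]); Combining (union): only the r=7.5 sphere is present, so the union is just that shape — area = 158.39 mm²; the cylinder at (11, 10.5) does not reach this height (z outside [8.5, 33.5]); Taking the first minus the rest: none of the subtracted shapes is present at this height, so that combined region is unchanged — area = 158.39 mm². At z = 15.6: the sphere is not intersected at this z (|z−center|=8.100 > r=7.5); the cube at (4.5, 4.5) is present — its section is the full 4×18 rectangle (area 72.00 mm²); Taking the union: only the 4×18 cube at (4.5, 4.5) is present, so the union is just that shape — area = 72.00 mm²; the r=4.5 cylinder at (11, 10.5) contributes a regular 8-gon of circumradius 4.5 (area = (8/2)·4.500²·sin(360°/8) = 57.28 mm²); Subtracting the remaining from the first: starting from that combined region (72.00 mm²), the r=4.5 cylinder at (11, 10.5) partially overlaps it — only the 8.73 mm² overlap (of its 57.28 mm²) is removed, clipping the outline — area = 63.27 mm². Checking containment: at z = 15.6 the cross-section extends beyond the z = 7 cross-section by about 62.39 mm².

part overhangs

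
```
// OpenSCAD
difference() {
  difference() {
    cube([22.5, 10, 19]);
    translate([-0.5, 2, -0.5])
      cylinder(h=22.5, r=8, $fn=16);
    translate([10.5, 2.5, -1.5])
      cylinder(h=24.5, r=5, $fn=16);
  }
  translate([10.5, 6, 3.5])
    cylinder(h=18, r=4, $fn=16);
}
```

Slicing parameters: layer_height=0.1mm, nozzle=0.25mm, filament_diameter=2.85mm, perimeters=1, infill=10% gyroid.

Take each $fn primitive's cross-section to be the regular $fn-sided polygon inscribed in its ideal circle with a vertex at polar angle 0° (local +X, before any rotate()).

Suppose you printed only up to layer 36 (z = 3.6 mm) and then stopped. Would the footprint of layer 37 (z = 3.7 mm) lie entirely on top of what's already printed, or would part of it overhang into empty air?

Compare the two slices. At z = 3.6: the cube (footprint 22.5×10) is included at this height (area 225.00 mm²); the r=8 cylinder at (-0.5, 2) contributes a regular 16-gon of circumradius 8 (area = (16/2)·8.000²·sin(360°/16) = 195.93 mm²); the r=5 cylinder at (10.5, 2.5) gives a regular 16-gon of circumradius 5 (constant along its height) (area = (16/2)·5.000²·sin(360°/16) = 76.54 mm²); Taking the first minus the rest: starting from the 22.5×10 cube (225.00 mm²), the r=8 cylinder at (-0.5, 2) partially overlaps it — only the 59.61 mm² overlap (of its 195.93 mm²) is removed, clipping the outline; the r=5 cylinder at (10.5, 2.5) partially overlaps it — only the 54.40 mm² overlap (of its 76.54 mm²) is removed, clipping the outline — area = 110.99 mm²; the r=4 cylinder at (10.5, 6) contributes a regular 16-gon of circumradius 4 (area = (16/2)·4.000²·sin(360°/16) = 48.98 mm²); Subtracting the remaining from the first: starting from that combined region (110.99 mm²), the r=4 cylinder at (10.5, 6) partially overlaps it — only the 17.83 mm² overlap (of its 48.98 mm²) is removed, clipping the outline — area = 93.16 mm². At z = 3.7: the cube (footprint 22.5×10) is included at this height (area 225.00 mm²); the r=8 cylinder at (-0.5, 2) gives a regular 16-gon of circumradius 8 (constant along its height) (area = (16/2)·8.000²·sin(360°/16) = 195.93 mm²); the cylinder at (10.5, 2.5): section is a regular 16-gon, circumradius r=5 (area = (16/2)·5.000²·sin(360°/16) = 76.54 mm²); After the difference (first − rest): starting from the 22.5×10 cube (225.00 mm²), the r=8 cylinder at (-0.5, 2) partially overlaps it — only the 59.61 mm² overlap (of its 195.93 mm²) is removed, clipping the outline; the r=5 cylinder at (10.5, 2.5) partially overlaps it — only the 54.40 mm² overlap (of its 76.54 mm²) is removed, clipping the outline — area = 110.99 mm²; the cylinder at (10.5, 6): section is a regular 16-gon, circumradius r=4 (area = (16/2)·4.000²·sin(360°/16) = 48.98 mm²); Taking the first minus the rest: starting from the result so far (110.99 mm²), the r=4 cylinder at (10.5, 6) partially overlaps it — only the 17.83 mm² overlap (of its 48.98 mm²) is removed, clipping the outline — area = 93.16 mm². Checking containment: the cross-section at z = 3.7 is a subset of the cross-section at z = 3.6.

entirely on top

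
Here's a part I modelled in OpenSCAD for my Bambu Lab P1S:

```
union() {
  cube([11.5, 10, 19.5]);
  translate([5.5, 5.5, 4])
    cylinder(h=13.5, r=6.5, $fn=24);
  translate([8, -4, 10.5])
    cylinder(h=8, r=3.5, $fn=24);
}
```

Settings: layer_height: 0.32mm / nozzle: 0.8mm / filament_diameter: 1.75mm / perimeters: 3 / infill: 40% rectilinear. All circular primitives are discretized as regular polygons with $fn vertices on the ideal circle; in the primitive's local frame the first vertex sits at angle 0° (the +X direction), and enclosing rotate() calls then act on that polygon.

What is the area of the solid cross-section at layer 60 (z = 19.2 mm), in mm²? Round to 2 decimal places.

115.00 mm²

At z = 19.2 mm: the 11.5×10 cube contributes its full rectangle (area 115.00 mm²); the cylinder at (5.5, 5.5) does not reach this height (z outside [4, 17.5]); the cylinder at (8, -4) is not intersected at this z (z outside [10.5, 18.5]); Combining (union): only the 11.5×10 cube is present, so the union is just that shape — area = 115.00 mm². Overall, the cross-section is a single solid region. Net area = 115.00 mm².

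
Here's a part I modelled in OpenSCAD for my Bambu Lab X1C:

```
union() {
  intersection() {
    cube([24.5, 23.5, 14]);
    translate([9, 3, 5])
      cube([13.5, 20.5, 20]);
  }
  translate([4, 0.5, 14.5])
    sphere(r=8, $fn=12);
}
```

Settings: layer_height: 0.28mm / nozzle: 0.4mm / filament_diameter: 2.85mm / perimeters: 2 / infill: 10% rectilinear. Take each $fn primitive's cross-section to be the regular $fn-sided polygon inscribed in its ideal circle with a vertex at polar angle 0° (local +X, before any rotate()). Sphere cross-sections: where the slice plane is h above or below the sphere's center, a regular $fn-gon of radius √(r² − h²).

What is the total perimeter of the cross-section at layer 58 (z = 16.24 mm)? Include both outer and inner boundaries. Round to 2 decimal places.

48.50 mm

At z = 16.24 mm: the cube does not reach this height (z outside [0, 14]); the cube at (9, 3) (footprint 13.5×20.5) is included at this height (perimeter 68.00 mm); Taking the intersection: at least one operand is absent at this height, so nothing remains; the r=8 sphere at (4, 0.5) contributes a regular 12-gon of circumradius √(8²−1.74²) = 7.808 (perimeter = 2·12·7.808·sin(180°/12) = 48.50 mm); Merging all regions: only the r=8 sphere at (4, 0.5) is present, so the union is just that shape — boundary = 48.50 mm. Overall, the cross-section is a single solid region. Total boundary length (outer) = 48.50 mm.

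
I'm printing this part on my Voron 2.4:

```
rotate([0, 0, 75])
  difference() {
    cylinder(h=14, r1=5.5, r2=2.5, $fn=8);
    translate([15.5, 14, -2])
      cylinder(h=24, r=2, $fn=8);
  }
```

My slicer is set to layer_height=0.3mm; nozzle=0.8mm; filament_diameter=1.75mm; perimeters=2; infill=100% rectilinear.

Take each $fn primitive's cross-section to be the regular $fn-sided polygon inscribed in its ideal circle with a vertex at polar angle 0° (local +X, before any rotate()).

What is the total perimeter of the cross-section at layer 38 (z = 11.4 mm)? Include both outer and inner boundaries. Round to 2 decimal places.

18.72 mm

At z = 11.4 mm: the cone contributes a regular 8-gon of circumradius 3.057 (interpolated between r1=5.5 and r2=2.5 at t=0.814) (perimeter = 2·8·3.057·sin(180°/8) = 18.72 mm); the cylinder at (15.5, 14): section is a regular 8-gon, circumradius r=2 (perimeter = 2·8·2.000·sin(180°/8) = 12.25 mm); Subtracting the remaining from the first: starting from the cone, the r=2 cylinder at (15.5, 14) misses the remaining region (no effect) — boundary = 18.72 mm; (rotated 75° about Z; rotation is an isometry so areas/perimeters/island counts are preserved). Overall, the cross-section is a single solid region. Total boundary length (outer) = 18.72 mm.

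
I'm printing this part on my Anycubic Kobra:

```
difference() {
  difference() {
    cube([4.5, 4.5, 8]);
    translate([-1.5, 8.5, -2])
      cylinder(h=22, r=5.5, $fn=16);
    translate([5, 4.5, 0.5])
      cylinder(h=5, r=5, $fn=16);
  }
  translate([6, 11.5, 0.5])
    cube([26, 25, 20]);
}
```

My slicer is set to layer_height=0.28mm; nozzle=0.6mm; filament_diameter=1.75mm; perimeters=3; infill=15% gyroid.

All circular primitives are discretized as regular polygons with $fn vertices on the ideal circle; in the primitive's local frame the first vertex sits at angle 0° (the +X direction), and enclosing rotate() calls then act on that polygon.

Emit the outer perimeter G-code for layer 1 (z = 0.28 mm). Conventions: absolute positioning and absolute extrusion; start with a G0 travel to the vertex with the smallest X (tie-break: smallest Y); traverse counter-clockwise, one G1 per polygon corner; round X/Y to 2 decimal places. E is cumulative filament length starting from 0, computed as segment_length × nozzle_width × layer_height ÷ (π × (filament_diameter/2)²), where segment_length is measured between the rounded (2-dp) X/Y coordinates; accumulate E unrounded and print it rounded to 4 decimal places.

At z = 0.28 mm: the 4.5×4.5 cube contributes its full rectangle; the r=5.5 cylinder at (-1.5, 8.5) contributes a regular 16-gon of circumradius 5.5; the cylinder at (5, 4.5) is absent (z outside [0.5, 5.5]); After the difference (first − rest): starting from the 4.5×4.5 cube, the r=5.5 cylinder at (-1.5, 8.5) partially overlaps it — only the 1.57 mm² overlap (of its 92.61 mm²) is removed, clipping the outline — 1 connected region; the cube at (6, 11.5) is absent (z outside [0.5, 20.5]); After the difference (first − rest): none of the subtracted shapes is present at this height, so the result so far is unchanged — 1 connected region. The outline is a single polygon with 6 vertices. Extrusion per mm of travel: 0.6 × 0.28 / (π × 0.875²) = 0.069846. Accumulating E over each segment gives final E = 1.1971.

G0 X0.00 Y0.00 Z0.28
G1 X4.50 Y0.00 E0.3143
G1 X4.50 Y4.50 E0.6286
G1 X2.22 Y4.50 E0.7879
G1 X0.60 Y3.42 E0.9239
G1 X0.00 Y3.30 E0.9666
G1 X0.00 Y0.00 E1.1971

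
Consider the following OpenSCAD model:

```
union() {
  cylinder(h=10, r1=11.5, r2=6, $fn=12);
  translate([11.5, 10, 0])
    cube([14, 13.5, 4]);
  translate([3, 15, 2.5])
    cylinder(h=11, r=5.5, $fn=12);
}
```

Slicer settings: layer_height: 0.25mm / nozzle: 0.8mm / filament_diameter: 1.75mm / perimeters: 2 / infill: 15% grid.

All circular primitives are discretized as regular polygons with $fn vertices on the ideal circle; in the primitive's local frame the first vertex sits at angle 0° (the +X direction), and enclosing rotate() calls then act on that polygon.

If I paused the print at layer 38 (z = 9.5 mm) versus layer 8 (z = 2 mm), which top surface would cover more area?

layer 8 (z = 2 mm)

Layer 38 (z = 9.5): the cone (r1=11.5→r2=6) has section circumradius 6.275 here — a regular 12-gon (area = (12/2)·6.275²·sin(360°/12) = 118.13 mm²); the cube at (11.5, 10) is absent (z outside [0, 4]); the r=5.5 cylinder at (3, 15) gives a regular 12-gon of circumradius 5.5 (constant along its height) (area = (12/2)·5.500²·sin(360°/12) = 90.75 mm²); Combining (union): the 2 present regions are separate (no shared area or edge), so areas and boundary lengths simply add and each stays a separate island — area = 208.88 mm². So its area = 208.88 mm². Layer 8 (z = 2): the cone: at t=0.200 of its height the radius interpolates to r₁+(r₂−r₁)t = 10.400, giving a regular 12-gon of that circumradius (area = (12/2)·10.400²·sin(360°/12) = 324.48 mm²); the cube at (11.5, 10) is present — its section is the full 14×13.5 rectangle (area 189.00 mm²); the cylinder at (3, 15) is absent (z outside [2.5, 13.5]); Combining (union): the 2 present regions are separate (no shared area or edge), so areas and boundary lengths simply add and each stays a separate island — area = 513.48 mm². So its area = 513.48 mm². Layer 8 is larger (513.48 vs 208.88 mm²).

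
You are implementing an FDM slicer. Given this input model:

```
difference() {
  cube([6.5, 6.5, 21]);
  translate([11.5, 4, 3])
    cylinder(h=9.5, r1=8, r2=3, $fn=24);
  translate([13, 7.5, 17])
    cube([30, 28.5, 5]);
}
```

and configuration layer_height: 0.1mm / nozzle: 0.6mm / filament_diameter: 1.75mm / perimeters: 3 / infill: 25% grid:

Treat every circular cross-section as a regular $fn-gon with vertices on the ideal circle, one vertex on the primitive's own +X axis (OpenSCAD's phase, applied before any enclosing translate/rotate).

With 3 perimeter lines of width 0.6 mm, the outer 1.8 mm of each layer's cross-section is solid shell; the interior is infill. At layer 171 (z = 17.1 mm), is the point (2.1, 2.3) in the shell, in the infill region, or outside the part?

At z = 17.1 mm: the cube is present — its section is the full 6.5×6.5 rectangle; the cone at (11.5, 4) is absent (z outside [3, 12.5]); the cube at (13, 7.5) (footprint 30×28.5) is included at this height; Taking the first minus the rest: starting from the 6.5×6.5 cube, the 30×28.5 cube at (13, 7.5) misses the remaining region (no effect) — 1 connected region. Overall, the cross-section is a single solid region. The nearest boundary edge runs (0.00, 0.00)→(0.00, 6.50); distance from the point to it = 2.10 mm. The point is inside the cross-section and 2.10 mm from the nearest boundary — more than the 1.8 mm shell width (3 × 0.6), so it's in the infill interior.

infill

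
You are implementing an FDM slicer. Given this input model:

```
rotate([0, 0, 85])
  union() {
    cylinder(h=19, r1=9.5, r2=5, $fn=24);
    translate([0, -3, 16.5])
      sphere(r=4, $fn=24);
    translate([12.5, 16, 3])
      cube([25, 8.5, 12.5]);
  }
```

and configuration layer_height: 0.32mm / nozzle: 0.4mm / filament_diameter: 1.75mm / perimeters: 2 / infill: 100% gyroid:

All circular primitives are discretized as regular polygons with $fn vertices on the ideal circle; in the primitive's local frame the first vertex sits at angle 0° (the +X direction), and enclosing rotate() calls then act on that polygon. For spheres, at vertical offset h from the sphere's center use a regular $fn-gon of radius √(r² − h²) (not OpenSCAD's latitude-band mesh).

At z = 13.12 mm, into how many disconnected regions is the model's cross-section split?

At z = 13.12 mm: the cone: at t=0.691 of its height the radius interpolates to r₁+(r₂−r₁)t = 6.393, giving a regular 24-gon of that circumradius; the sphere at (0, -3): section is a regular 24-gon, circumradius = √(r²−h²) = √(4²−3.38²) = 2.139; the 25×8.5 cube at (12.5, 16) contributes its full rectangle; Taking the union: the regions partially overlap (shared area 14.21 mm²), so overlapping operands fuse into one piece — 2 connected regions; (whole slice rotated 85° about Z — lengths, areas and connectivity unchanged). The result has 2 disconnected regions.

2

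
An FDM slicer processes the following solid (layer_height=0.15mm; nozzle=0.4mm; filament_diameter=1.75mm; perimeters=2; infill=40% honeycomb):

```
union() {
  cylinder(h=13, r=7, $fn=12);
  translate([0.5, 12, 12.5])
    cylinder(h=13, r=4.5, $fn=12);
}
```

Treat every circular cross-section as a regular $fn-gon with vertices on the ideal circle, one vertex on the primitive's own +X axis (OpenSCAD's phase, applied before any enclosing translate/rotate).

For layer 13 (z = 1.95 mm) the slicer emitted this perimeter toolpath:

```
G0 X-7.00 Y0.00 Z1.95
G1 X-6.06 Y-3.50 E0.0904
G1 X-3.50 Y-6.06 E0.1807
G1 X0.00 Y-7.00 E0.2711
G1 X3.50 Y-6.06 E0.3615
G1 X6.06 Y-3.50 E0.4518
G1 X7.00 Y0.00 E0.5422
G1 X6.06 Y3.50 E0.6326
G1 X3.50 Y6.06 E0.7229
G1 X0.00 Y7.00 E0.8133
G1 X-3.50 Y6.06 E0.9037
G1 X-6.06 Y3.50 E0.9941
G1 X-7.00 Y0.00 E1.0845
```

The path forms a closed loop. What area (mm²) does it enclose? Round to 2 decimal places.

Apply the shoelace formula to the sequence of (X, Y) vertices; enclosed area = 146.95 mm².

146.95 mm²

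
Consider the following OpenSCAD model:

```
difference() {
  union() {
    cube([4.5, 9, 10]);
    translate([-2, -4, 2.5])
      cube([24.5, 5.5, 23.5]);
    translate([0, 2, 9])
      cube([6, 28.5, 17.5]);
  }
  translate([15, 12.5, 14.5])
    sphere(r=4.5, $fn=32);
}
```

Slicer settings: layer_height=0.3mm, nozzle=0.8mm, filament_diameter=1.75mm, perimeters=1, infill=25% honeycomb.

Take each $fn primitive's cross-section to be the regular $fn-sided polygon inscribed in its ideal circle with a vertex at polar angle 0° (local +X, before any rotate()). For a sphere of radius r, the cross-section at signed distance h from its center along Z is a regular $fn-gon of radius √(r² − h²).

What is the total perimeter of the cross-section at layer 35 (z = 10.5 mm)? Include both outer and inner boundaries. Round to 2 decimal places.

At z = 10.5 mm: the cube is not intersected at this z (z outside [0, 10]); the cube at (-2, -4) is present — its section is the full 24.5×5.5 rectangle (perimeter 60.00 mm); the 6×28.5 cube at (0, 2) contributes its full rectangle (perimeter 69.00 mm); Merging all regions: the 2 present regions are separate (no shared area or edge), so areas and boundary lengths simply add and each stays a separate island — boundary = 129.00 mm; the r=4.5 sphere at (15, 12.5) slices to a regular 32-gon of circumradius 2.062 (√(r²−h²) with h=4 from center) (perimeter = 2·32·2.062·sin(180°/32) = 12.93 mm); After the difference (first − rest): starting from that combined region, the r=4.5 sphere at (15, 12.5) misses the remaining region (no effect) — boundary = 129.00 mm. Overall, the cross-section has 2 separate islands. Total boundary length (outer) = 129.00 mm.

129.00 mm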